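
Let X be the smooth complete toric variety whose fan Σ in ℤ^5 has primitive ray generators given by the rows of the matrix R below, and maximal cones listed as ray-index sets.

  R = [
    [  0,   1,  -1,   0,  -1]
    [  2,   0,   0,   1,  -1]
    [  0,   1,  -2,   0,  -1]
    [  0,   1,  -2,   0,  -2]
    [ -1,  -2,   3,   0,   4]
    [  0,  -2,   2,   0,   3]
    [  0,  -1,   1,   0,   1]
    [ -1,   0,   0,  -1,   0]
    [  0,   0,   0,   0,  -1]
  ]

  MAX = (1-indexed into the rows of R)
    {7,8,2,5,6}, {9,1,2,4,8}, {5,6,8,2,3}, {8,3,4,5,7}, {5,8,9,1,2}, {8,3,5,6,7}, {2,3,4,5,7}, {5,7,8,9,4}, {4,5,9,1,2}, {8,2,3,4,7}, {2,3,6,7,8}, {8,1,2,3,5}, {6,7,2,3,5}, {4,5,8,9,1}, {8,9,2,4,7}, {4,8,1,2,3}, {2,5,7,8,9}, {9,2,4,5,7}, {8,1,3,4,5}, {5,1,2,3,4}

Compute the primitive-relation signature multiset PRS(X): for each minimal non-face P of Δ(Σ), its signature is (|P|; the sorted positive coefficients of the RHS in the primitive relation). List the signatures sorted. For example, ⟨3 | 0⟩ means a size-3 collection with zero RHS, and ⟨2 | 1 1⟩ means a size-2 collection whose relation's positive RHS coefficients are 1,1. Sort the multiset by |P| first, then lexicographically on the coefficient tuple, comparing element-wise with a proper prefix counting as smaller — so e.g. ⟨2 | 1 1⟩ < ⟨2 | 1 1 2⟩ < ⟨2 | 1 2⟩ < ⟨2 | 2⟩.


Primitive collections (7):

  • {1,7}:  v_{1} + v_{7} = 0  →  sig = ⟨2 | 0⟩
  • {3,9}:  v_{3} + v_{9} = v_{4}  →  sig = ⟨2 | 1⟩
  • {1,6}:  v_{1} + v_{6} = v_{2} + v_{3} + v_{5} + v_{8}  →  sig = ⟨2 | 1 1 1 1⟩
  • {4,6}:  v_{4} + v_{6} = v_{3} + 2·v_{7}  →  sig = ⟨2 | 1 2⟩
  • {6,9}:  v_{6} + v_{9} = 2·v_{7}  →  sig = ⟨2 | 2⟩
  • {2,4,5,8}:  v_{2} + v_{4} + v_{5} + v_{8} = v_{7}  →  sig = ⟨4 | 1⟩
  • {2,3,5,7,8}:  v_{2} + v_{3} + v_{5} + v_{7} + v_{8} = v_{6}  →  sig = ⟨5 | 1⟩

so the primitive-relation signature multiset is
    ⟨2 | 0⟩
    ⟨2 | 1⟩
    ⟨2 | 1 1 1 1⟩
    ⟨2 | 1 2⟩
    ⟨2 | 2⟩
    ⟨4 | 1⟩
    ⟨5 | 1⟩


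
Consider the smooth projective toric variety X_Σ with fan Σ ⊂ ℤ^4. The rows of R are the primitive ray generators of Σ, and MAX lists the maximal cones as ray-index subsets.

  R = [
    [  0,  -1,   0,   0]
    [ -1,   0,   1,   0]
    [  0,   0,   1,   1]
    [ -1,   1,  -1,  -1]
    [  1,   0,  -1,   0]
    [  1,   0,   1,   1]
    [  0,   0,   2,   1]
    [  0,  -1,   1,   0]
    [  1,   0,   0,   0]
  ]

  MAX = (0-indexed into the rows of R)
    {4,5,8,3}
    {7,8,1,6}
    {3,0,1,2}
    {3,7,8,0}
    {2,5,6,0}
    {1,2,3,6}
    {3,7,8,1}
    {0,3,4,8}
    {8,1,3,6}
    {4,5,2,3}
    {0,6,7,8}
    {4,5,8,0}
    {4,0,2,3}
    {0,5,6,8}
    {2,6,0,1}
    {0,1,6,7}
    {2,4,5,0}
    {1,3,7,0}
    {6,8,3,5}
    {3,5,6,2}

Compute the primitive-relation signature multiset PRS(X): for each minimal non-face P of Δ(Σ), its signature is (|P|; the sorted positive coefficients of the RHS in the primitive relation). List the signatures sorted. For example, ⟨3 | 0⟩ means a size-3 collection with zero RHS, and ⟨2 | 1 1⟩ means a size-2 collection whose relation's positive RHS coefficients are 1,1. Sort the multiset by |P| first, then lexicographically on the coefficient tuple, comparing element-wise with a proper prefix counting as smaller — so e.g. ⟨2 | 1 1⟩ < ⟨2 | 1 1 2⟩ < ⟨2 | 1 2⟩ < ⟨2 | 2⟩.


The 11 primitive collections of Σ (r=9, n=4):

  {1,4}:  v_{1} + v_{4} = 0 ; sig = ⟨2 | 0⟩
  {1,5}:  v_{1} + v_{5} = v_{6} ; sig = ⟨2 | 1⟩
  {2,8}:  v_{2} + v_{8} = v_{5} ; sig = ⟨2 | 1⟩
  {4,6}:  v_{4} + v_{6} = v_{5} ; sig = ⟨2 | 1⟩
  {2,7}:  v_{2} + v_{7} = v_{0} + v_{6} ; sig = ⟨2 | 1 1⟩
  {4,7}:  v_{4} + v_{7} = v_{0} + v_{8} ; sig = ⟨2 | 1 1⟩
  {5,7}:  v_{5} + v_{7} = v_{0} + v_{6} + v_{8} ; sig = ⟨2 | 1 1 1⟩
  {0,3,5}:  v_{0} + v_{3} + v_{5} = 0 ; sig = ⟨3 | 0⟩
  {0,1,8}:  v_{0} + v_{1} + v_{8} = v_{7} ; sig = ⟨3 | 1⟩
  {0,3,6}:  v_{0} + v_{3} + v_{6} = v_{1} ; sig = ⟨3 | 1⟩
  {3,6,7}:  v_{3} + v_{6} + v_{7} = 2·v_{1} + v_{8} ; sig = ⟨3 | 1 2⟩

Sorted signature multiset PRS(X):
{ ⟨2 | 0⟩,  ⟨2 | 1⟩ ×3,  ⟨2 | 1 1⟩ ×2,  ⟨2 | 1 1 1⟩,  ⟨3 | 0⟩,  ⟨3 | 1⟩ ×2,  ⟨3 | 1 2⟩ }


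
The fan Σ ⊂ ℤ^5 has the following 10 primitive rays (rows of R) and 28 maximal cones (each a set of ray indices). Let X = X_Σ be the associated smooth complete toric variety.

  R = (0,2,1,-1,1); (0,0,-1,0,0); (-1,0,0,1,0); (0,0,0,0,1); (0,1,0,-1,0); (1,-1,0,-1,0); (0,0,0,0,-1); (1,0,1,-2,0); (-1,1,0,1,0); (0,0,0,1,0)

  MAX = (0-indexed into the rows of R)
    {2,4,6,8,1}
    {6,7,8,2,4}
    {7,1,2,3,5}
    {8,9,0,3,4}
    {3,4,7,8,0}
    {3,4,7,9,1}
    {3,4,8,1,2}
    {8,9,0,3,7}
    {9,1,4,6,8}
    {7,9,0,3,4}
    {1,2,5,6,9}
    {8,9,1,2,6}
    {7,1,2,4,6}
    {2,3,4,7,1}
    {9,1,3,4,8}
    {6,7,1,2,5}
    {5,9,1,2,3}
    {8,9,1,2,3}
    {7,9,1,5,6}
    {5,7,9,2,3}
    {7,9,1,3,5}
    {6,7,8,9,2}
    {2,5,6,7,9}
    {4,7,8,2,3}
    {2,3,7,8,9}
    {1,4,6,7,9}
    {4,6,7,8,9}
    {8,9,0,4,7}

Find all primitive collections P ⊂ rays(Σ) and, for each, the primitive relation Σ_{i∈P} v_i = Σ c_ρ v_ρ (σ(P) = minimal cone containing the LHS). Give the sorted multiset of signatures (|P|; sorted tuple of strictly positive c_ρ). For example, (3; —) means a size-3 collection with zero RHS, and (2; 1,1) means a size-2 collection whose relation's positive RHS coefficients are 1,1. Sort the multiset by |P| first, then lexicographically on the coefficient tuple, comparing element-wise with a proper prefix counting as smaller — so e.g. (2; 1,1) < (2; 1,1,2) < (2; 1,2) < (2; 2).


|primitive collections| = 11. Relations:

  • {3,6}:  v_{3} + v_{6} = 0  so sig = (2; —)
  • {5,8}:  v_{5} + v_{8} = 0  so sig = (2; —)
  • {4,5}:  v_{4} + v_{5} = v_{1} + v_{7}  so sig = (2; 1,1)
  • {0,5}:  v_{0} + v_{5} = v_{3} + v_{4} + v_{7} + v_{9}  so sig = (2; 1,1,1,1)
  • {0,6}:  v_{0} + v_{6} = v_{4} + v_{7} + v_{8} + v_{9}  so sig = (2; 1,1,1,1)
  • {0,1}:  v_{0} + v_{1} = v_{3} + 2·v_{4} + v_{9}  so sig = (2; 1,1,2)
  • {0,2}:  v_{0} + v_{2} = v_{3} + v_{7} + 2·v_{8}  so sig = (2; 1,1,2)
  • {1,7,8}:  v_{1} + v_{7} + v_{8} = v_{4}  so sig = (3; 1)
  • {2,4,9}:  v_{2} + v_{4} + v_{9} = v_{8}  so sig = (3; 1)
  • {1,2,7,9}:  v_{1} + v_{2} + v_{7} + v_{9} = 0  so sig = (4; —)
  • {3,4,7,8,9}:  v_{3} + v_{4} + v_{7} + v_{8} + v_{9} = v_{0}  so sig = (5; 1)

Signatures (|P|; sorted positive RHS coefficients), sorted:
{ (2; —) ×2,  (2; 1,1),  (2; 1,1,1,1) ×2,  (2; 1,1,2) ×2,  (3; 1) ×2,  (4; —),  (5; 1) }


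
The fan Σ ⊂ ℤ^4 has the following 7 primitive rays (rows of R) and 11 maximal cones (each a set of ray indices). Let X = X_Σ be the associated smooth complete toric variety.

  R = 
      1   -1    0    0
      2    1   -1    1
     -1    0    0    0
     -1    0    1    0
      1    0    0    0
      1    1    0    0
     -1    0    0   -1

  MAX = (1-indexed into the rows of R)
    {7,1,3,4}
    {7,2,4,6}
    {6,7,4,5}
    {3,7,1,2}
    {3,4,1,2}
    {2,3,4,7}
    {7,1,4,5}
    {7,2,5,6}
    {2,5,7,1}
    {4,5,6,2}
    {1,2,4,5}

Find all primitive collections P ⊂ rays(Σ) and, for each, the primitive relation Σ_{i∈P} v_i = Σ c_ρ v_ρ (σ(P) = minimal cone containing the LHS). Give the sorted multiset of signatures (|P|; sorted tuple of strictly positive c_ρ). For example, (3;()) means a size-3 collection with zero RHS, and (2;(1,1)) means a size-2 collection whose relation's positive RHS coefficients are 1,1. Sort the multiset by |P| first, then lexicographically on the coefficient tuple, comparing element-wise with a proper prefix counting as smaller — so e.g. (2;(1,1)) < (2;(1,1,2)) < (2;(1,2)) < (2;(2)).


5 minimal non-faces of Δ(Σ) (on 7 rays):

  {3,5}:  v_{3} + v_{5} = 0  →  sig = (2;())
  {3,6}:  v_{3} + v_{6} = v_{2} + v_{4} + v_{7}  →  sig = (2;(1,1,1))
  {1,6}:  v_{1} + v_{6} = 2·v_{5}  →  sig = (2;(2))
  {1,2,4,7}:  v_{1} + v_{2} + v_{4} + v_{7} = v_{5}  →  sig = (4;(1))
  {2,4,5,7}:  v_{2} + v_{4} + v_{5} + v_{7} = v_{6}  →  sig = (4;(1))

so the primitive-relation signature multiset is
    (2;())
    (2;(1,1,1))
    (2;(2))
    (4;(1))
    (4;(1))


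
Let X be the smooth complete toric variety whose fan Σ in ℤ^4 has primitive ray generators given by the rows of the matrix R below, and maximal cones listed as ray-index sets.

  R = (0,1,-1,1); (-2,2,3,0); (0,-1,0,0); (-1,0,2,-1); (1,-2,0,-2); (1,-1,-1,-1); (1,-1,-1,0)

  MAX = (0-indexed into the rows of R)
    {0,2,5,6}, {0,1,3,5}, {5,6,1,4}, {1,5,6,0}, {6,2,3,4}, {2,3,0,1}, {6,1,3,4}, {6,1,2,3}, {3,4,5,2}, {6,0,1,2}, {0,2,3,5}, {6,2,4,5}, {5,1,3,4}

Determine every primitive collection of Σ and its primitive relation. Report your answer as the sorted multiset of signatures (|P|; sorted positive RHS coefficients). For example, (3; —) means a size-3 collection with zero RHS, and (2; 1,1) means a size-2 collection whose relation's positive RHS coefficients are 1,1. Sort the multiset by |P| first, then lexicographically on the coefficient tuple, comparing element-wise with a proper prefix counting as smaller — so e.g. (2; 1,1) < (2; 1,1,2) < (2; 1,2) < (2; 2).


Σ has 5 primitive collections:

  P = {0,4}:  v_{0} + v_{4} = v_{5}  ⇒ sig = (2; 1)
  P = {0,3,6}:  v_{0} + v_{3} + v_{6} = 0  ⇒ sig = (3; —)
  P = {1,2,5}:  v_{1} + v_{2} + v_{5} = v_{3}  ⇒ sig = (3; 1)
  P = {3,5,6}:  v_{3} + v_{5} + v_{6} = v_{4}  ⇒ sig = (3; 1)
  P = {1,2,4}:  v_{1} + v_{2} + v_{4} = 2·v_{3} + v_{6}  ⇒ sig = (3; 1,2)

Sorted signature multiset PRS(X):
[(2; 1), (3; —), (3; 1), (3; 1), (3; 1,2)]


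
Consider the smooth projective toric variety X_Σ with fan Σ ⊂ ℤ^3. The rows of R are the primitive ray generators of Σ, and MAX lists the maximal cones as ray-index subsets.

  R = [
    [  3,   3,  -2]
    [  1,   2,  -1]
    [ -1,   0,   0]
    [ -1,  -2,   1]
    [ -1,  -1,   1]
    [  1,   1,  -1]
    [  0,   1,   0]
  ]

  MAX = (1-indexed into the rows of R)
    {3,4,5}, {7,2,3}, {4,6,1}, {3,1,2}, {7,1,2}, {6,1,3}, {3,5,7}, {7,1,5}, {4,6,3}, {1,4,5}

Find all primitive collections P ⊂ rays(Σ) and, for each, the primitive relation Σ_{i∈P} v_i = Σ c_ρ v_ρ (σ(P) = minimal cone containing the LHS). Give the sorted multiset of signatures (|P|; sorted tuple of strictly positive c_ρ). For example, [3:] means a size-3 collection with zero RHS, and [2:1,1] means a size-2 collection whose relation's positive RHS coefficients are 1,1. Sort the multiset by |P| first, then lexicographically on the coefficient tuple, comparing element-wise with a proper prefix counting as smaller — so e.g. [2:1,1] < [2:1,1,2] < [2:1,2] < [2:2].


9 minimal non-faces of Δ(Σ) (on 7 rays):

  P={2,4}:  v_{2} + v_{4} = 0  →  sig = [2:]
  P={5,6}:  v_{5} + v_{6} = 0  →  sig = [2:]
  P={2,5}:  v_{2} + v_{5} = v_{7}  →  sig = [2:1]
  P={4,7}:  v_{4} + v_{7} = v_{5}  →  sig = [2:1]
  P={6,7}:  v_{6} + v_{7} = v_{2}  →  sig = [2:1]
  P={2,6}:  v_{2} + v_{6} = v_{1} + v_{3}  →  sig = [2:1,1]
  P={1,3,4}:  v_{1} + v_{3} + v_{4} = v_{6}  →  sig = [3:1]
  P={1,3,5}:  v_{1} + v_{3} + v_{5} = v_{2}  →  sig = [3:1]
  P={1,3,7}:  v_{1} + v_{3} + v_{7} = 2·v_{2}  →  sig = [3:2]

Sorted signature multiset PRS(X):
[[2:], [2:], [2:1], [2:1], [2:1], [2:1,1], [3:1], [3:1], [3:2]]


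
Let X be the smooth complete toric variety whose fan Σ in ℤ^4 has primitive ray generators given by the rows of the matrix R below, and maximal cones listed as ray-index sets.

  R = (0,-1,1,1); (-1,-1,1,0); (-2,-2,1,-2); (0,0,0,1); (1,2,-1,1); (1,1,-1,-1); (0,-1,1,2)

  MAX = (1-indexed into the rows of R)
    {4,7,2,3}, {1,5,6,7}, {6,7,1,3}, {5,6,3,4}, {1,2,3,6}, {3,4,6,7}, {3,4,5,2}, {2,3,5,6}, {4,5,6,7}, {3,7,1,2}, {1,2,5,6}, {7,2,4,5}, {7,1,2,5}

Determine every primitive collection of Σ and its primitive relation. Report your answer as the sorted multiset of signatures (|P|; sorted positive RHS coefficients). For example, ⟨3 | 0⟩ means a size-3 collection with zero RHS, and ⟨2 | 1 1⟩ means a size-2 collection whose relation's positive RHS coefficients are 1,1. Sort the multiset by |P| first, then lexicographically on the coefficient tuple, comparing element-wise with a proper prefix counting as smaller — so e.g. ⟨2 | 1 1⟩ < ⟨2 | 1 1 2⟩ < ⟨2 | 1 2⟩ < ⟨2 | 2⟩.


Δ(Σ) — 7 vertices, 5 min non-faces:

  {1,4}:  v_{1} + v_{4} = v_{7}  →  sig = ⟨2 | 1⟩
  {2,4,6}:  v_{2} + v_{4} + v_{6} = 0  →  sig = ⟨3 | 0⟩
  {1,3,5}:  v_{1} + v_{3} + v_{5} = v_{2}  →  sig = ⟨3 | 1⟩
  {2,6,7}:  v_{2} + v_{6} + v_{7} = v_{1}  →  sig = ⟨3 | 1⟩
  {3,5,7}:  v_{3} + v_{5} + v_{7} = v_{2} + v_{4}  →  sig = ⟨3 | 1 1⟩

Signatures (|P|; sorted positive RHS coefficients), sorted:
    ⟨2 | 1⟩
    ⟨3 | 0⟩
    ⟨3 | 1⟩
    ⟨3 | 1⟩
    ⟨3 | 1 1⟩


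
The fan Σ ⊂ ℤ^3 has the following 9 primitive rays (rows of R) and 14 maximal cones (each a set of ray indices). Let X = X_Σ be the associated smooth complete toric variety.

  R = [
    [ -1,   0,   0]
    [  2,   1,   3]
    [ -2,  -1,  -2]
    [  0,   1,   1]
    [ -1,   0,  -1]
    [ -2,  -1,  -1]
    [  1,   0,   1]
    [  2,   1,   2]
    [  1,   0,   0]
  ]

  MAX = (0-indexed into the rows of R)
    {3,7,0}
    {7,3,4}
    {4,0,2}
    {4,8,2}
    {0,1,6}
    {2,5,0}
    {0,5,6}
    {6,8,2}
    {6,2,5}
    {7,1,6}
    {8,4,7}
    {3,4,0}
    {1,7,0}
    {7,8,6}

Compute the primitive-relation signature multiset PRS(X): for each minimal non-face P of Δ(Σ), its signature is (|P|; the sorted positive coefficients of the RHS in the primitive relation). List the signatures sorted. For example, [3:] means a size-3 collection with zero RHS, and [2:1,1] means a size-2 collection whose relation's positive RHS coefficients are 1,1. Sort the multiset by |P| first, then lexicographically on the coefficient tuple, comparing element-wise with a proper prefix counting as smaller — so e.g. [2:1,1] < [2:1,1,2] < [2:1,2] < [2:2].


|primitive collections| = 18. Relations:

  P = {0,8}:  v_{0} + v_{8} = 0  so sig = [2:]
  P = {2,7}:  v_{2} + v_{7} = 0  so sig = [2:]
  P = {4,6}:  v_{4} + v_{6} = 0  so sig = [2:]
  P = {1,2}:  v_{1} + v_{2} = v_{0} + v_{6}  so sig = [2:1,1]
  P = {1,4}:  v_{1} + v_{4} = v_{0} + v_{7}  so sig = [2:1,1]
  P = {1,8}:  v_{1} + v_{8} = v_{6} + v_{7}  so sig = [2:1,1]
  P = {2,3}:  v_{2} + v_{3} = v_{0} + v_{4}  so sig = [2:1,1]
  P = {3,6}:  v_{3} + v_{6} = v_{0} + v_{7}  so sig = [2:1,1]
  P = {3,8}:  v_{3} + v_{8} = v_{4} + v_{7}  so sig = [2:1,1]
  P = {4,5}:  v_{4} + v_{5} = v_{0} + v_{2}  so sig = [2:1,1]
  P = {5,7}:  v_{5} + v_{7} = v_{0} + v_{6}  so sig = [2:1,1]
  P = {5,8}:  v_{5} + v_{8} = v_{2} + v_{6}  so sig = [2:1,1]
  P = {3,5}:  v_{3} + v_{5} = 2·v_{0}  so sig = [2:2]
  P = {1,3}:  v_{1} + v_{3} = 2·v_{0} + 2·v_{7}  so sig = [2:2,2]
  P = {1,5}:  v_{1} + v_{5} = 2·v_{0} + 2·v_{6}  so sig = [2:2,2]
  P = {0,2,6}:  v_{0} + v_{2} + v_{6} = v_{5}  so sig = [3:1]
  P = {0,4,7}:  v_{0} + v_{4} + v_{7} = v_{3}  so sig = [3:1]
  P = {0,6,7}:  v_{0} + v_{6} + v_{7} = v_{1}  so sig = [3:1]

Signatures (|P|; sorted positive RHS coefficients), sorted:
    |P|=2: 15 collections, coeffs (), (), (), (1,1), (1,1), (1,1), (1,1), (1,1), (1,1), (1,1), (1,1), (1,1), (2), (2,2), (2,2)
    |P|=3: 3 collections, coeffs (1), (1), (1)


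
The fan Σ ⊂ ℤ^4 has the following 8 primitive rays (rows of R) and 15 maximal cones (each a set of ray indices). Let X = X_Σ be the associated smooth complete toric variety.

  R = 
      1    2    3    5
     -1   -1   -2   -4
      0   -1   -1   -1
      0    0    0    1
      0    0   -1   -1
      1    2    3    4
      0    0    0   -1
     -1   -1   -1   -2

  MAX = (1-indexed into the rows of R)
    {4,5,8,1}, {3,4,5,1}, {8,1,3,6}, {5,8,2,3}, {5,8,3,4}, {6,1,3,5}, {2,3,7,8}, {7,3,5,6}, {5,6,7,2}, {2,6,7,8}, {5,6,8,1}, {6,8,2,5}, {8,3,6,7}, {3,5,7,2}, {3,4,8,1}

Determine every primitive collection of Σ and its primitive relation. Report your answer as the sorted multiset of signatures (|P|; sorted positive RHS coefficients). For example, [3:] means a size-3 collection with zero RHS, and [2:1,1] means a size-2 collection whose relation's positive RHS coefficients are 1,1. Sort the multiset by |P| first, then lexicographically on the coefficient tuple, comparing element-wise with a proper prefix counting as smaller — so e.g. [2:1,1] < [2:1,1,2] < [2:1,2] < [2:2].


The 9 primitive collections of Σ (r=8, n=4):

  • {4,7}:  v_{4} + v_{7} = 0  so sig = [2:]
  • {1,7}:  v_{1} + v_{7} = v_{6}  so sig = [2:1]
  • {4,6}:  v_{4} + v_{6} = v_{1}  so sig = [2:1]
  • {2,4}:  v_{2} + v_{4} = v_{5} + v_{8}  so sig = [2:1,1]
  • {1,2}:  v_{1} + v_{2} = v_{5} + v_{6} + v_{8}  so sig = [2:1,1,1]
  • {2,3,6}:  v_{2} + v_{3} + v_{6} = v_{7}  so sig = [3:1]
  • {5,7,8}:  v_{5} + v_{7} + v_{8} = v_{2}  so sig = [3:1]
  • {3,5,6,8}:  v_{3} + v_{5} + v_{6} + v_{8} = 0  so sig = [4:]
  • {1,3,5,8}:  v_{1} + v_{3} + v_{5} + v_{8} = v_{4}  so sig = [4:1]

Hence PRS(X_Σ) =
{ [2:],  [2:1] ×2,  [2:1,1],  [2:1,1,1],  [3:1] ×2,  [4:],  [4:1] }


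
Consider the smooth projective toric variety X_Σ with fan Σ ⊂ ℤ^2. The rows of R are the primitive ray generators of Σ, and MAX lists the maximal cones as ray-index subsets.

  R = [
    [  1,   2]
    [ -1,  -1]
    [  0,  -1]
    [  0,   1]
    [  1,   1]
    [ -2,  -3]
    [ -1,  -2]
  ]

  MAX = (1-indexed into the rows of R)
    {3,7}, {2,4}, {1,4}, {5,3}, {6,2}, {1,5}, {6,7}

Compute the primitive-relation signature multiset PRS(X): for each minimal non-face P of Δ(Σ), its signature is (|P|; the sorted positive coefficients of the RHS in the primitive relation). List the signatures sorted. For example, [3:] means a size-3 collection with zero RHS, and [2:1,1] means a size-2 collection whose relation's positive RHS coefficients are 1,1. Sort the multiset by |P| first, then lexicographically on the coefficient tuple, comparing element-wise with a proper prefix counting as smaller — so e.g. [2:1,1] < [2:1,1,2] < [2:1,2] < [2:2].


14 minimal non-faces of Δ(Σ) (on 7 rays):

  P = {1,7}:  v_{1} + v_{7} = 0 — sig = [2:]
  P = {2,5}:  v_{2} + v_{5} = 0 — sig = [2:]
  P = {3,4}:  v_{3} + v_{4} = 0 — sig = [2:]
  P = {1,2}:  v_{1} + v_{2} = v_{4} — sig = [2:1]
  P = {1,3}:  v_{1} + v_{3} = v_{5} — sig = [2:1]
  P = {1,6}:  v_{1} + v_{6} = v_{2} — sig = [2:1]
  P = {2,3}:  v_{2} + v_{3} = v_{7} — sig = [2:1]
  P = {2,7}:  v_{2} + v_{7} = v_{6} — sig = [2:1]
  P = {4,5}:  v_{4} + v_{5} = v_{1} — sig = [2:1]
  P = {4,7}:  v_{4} + v_{7} = v_{2} — sig = [2:1]
  P = {5,6}:  v_{5} + v_{6} = v_{7} — sig = [2:1]
  P = {5,7}:  v_{5} + v_{7} = v_{3} — sig = [2:1]
  P = {3,6}:  v_{3} + v_{6} = 2·v_{7} — sig = [2:2]
  P = {4,6}:  v_{4} + v_{6} = 2·v_{2} — sig = [2:2]

so the primitive-relation signature multiset is
    |P|=2: 14 collections, coeffs (), (), (), (1), (1), (1), (1), (1), (1), (1), (1), (1), (2), (2)


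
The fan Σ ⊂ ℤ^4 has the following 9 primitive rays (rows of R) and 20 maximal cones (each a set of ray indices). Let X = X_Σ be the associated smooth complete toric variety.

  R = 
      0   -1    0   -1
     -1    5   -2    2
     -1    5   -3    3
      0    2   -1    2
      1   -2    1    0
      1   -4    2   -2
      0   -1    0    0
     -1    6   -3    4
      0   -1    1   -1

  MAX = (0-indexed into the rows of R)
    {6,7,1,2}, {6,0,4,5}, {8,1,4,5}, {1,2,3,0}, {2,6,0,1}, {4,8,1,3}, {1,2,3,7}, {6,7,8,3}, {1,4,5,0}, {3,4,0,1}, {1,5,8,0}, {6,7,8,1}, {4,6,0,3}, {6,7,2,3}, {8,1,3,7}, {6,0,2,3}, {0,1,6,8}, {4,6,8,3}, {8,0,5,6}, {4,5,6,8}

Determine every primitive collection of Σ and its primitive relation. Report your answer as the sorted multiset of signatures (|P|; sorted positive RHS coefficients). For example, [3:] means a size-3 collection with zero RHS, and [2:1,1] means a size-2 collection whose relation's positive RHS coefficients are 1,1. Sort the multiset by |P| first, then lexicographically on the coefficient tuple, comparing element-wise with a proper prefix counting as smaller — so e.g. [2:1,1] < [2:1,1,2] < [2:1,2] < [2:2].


Minimal non-faces — 12 found among 9 rays, 20 max cones:

  P = {0,7}:  v_{0} + v_{7} = v_{2}  →  sig = [2:1]
  P = {3,5}:  v_{3} + v_{5} = v_{4}  →  sig = [2:1]
  P = {5,7}:  v_{5} + v_{7} = v_{3}  →  sig = [2:1]
  P = {2,5}:  v_{2} + v_{5} = v_{0} + v_{3}  →  sig = [2:1,1]
  P = {2,8}:  v_{2} + v_{8} = v_{1} + v_{6}  →  sig = [2:1,1]
  P = {2,4}:  v_{2} + v_{4} = v_{0} + 2·v_{3}  →  sig = [2:1,2]
  P = {4,7}:  v_{4} + v_{7} = 2·v_{3}  →  sig = [2:2]
  P = {0,3,8}:  v_{0} + v_{3} + v_{8} = 0  →  sig = [3:]
  P = {1,5,6}:  v_{1} + v_{5} + v_{6} = 0  →  sig = [3:]
  P = {0,4,8}:  v_{0} + v_{4} + v_{8} = v_{5}  →  sig = [3:1]
  P = {1,3,6}:  v_{1} + v_{3} + v_{6} = v_{7}  →  sig = [3:1]
  P = {1,4,6}:  v_{1} + v_{4} + v_{6} = v_{3}  →  sig = [3:1]

Signatures (|P|; sorted positive RHS coefficients), sorted:
    |P|=2: 7 collections, coeffs (1), (1), (1), (1,1), (1,1), (1,2), (2)
    |P|=3: 5 collections, coeffs (), (), (1), (1), (1)


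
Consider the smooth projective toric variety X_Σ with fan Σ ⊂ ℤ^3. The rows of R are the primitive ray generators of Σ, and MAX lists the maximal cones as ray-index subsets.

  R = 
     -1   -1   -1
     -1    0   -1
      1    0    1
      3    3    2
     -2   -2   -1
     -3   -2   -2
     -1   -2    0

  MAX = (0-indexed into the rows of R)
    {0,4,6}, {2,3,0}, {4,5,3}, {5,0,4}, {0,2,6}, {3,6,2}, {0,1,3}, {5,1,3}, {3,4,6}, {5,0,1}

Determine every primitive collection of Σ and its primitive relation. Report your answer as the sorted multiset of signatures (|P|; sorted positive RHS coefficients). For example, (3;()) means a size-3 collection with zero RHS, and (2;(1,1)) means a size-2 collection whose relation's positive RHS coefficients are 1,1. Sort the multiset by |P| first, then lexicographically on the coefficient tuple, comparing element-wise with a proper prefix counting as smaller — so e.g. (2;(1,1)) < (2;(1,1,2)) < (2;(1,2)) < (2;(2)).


9 minimal non-faces of Δ(Σ) (on 7 rays):

  P={1,2}:  v_{1} + v_{2} = 0 ; sig = (2;())
  P={1,4}:  v_{1} + v_{4} = v_{5} ; sig = (2;(1))
  P={1,6}:  v_{1} + v_{6} = v_{4} ; sig = (2;(1))
  P={2,4}:  v_{2} + v_{4} = v_{6} ; sig = (2;(1))
  P={2,5}:  v_{2} + v_{5} = v_{4} ; sig = (2;(1))
  P={5,6}:  v_{5} + v_{6} = 2·v_{4} ; sig = (2;(2))
  P={0,3,4}:  v_{0} + v_{3} + v_{4} = 0 ; sig = (3;())
  P={0,3,5}:  v_{0} + v_{3} + v_{5} = v_{1} ; sig = (3;(1))
  P={0,3,6}:  v_{0} + v_{3} + v_{6} = v_{2} ; sig = (3;(1))

Sorted signature multiset PRS(X):
{ (2;()),  (2;(1)) ×4,  (2;(2)),  (3;()),  (3;(1)) ×2 }


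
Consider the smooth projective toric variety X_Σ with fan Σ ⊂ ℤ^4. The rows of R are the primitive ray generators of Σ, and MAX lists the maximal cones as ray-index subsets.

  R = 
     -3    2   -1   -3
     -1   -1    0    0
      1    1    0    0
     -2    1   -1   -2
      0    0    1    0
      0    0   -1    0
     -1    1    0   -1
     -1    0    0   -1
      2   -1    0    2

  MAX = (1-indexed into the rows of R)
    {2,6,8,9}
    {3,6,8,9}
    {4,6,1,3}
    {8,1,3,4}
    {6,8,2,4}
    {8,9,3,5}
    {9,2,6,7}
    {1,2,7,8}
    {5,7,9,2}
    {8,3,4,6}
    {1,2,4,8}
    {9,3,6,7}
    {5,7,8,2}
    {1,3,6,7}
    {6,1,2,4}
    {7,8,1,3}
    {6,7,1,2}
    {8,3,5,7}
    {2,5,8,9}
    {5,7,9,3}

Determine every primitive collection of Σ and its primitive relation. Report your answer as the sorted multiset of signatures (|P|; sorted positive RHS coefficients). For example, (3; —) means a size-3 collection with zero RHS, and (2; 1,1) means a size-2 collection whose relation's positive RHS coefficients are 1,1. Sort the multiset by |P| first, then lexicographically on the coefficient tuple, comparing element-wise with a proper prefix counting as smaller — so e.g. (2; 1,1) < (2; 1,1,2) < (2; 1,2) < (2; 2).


|primitive collections| = 10. Relations:

  P = {2,3}:  v_{2} + v_{3} = 0  ⟹  sig = (2; —)
  P = {5,6}:  v_{5} + v_{6} = 0  ⟹  sig = (2; —)
  P = {4,7}:  v_{4} + v_{7} = v_{1}  ⟹  sig = (2; 1)
  P = {4,9}:  v_{4} + v_{9} = v_{6}  ⟹  sig = (2; 1)
  P = {1,9}:  v_{1} + v_{9} = v_{6} + v_{7}  ⟹  sig = (2; 1,1)
  P = {4,5}:  v_{4} + v_{5} = v_{7} + v_{8}  ⟹  sig = (2; 1,1)
  P = {1,5}:  v_{1} + v_{5} = 2·v_{7} + v_{8}  ⟹  sig = (2; 1,2)
  P = {7,8,9}:  v_{7} + v_{8} + v_{9} = 0  ⟹  sig = (3; —)
  P = {6,7,8}:  v_{6} + v_{7} + v_{8} = v_{4}  ⟹  sig = (3; 1)
  P = {1,6,8}:  v_{1} + v_{6} + v_{8} = 2·v_{4}  ⟹  sig = (3; 2)

Sorted signature multiset PRS(X):
{ (2; —) ×2,  (2; 1) ×2,  (2; 1,1) ×2,  (2; 1,2),  (3; —),  (3; 1),  (3; 2) }


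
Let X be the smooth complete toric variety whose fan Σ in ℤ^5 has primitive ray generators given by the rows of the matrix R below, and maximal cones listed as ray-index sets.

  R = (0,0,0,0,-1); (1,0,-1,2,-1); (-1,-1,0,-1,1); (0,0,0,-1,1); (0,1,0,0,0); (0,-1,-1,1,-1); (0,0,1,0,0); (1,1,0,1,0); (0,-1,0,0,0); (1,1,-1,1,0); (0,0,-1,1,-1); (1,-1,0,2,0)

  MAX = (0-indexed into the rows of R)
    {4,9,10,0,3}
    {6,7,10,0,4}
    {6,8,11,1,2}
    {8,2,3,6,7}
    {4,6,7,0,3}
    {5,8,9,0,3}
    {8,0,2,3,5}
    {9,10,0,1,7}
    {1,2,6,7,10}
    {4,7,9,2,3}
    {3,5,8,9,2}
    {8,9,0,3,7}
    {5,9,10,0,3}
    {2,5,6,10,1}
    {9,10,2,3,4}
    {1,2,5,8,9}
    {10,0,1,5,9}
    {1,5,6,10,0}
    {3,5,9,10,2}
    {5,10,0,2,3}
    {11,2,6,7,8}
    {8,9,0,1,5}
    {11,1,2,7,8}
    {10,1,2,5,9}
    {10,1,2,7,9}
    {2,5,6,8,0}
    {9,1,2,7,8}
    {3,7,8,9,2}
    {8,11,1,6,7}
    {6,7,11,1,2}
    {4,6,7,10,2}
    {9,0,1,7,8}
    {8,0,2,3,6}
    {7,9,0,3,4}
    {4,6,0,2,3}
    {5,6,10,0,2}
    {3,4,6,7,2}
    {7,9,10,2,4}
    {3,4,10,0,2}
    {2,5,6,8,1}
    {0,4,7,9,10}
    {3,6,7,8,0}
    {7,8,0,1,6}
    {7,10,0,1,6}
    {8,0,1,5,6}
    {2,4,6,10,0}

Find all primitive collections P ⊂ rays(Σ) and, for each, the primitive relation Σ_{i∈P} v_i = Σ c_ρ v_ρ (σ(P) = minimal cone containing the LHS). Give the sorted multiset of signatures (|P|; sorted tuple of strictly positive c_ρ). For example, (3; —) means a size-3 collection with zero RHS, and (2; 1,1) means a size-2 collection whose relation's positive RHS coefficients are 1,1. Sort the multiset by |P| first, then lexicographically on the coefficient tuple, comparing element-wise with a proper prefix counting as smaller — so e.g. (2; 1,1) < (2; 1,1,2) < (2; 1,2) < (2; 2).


Σ has 20 primitive collections:

  {4,8}:  v_{4} + v_{8} = 0  →  sig = (2; —)
  {4,5}:  v_{4} + v_{5} = v_{10}  →  sig = (2; 1)
  {5,7}:  v_{5} + v_{7} = v_{1}  →  sig = (2; 1)
  {6,9}:  v_{6} + v_{9} = v_{7}  →  sig = (2; 1)
  {8,10}:  v_{8} + v_{10} = v_{5}  →  sig = (2; 1)
  {1,3}:  v_{1} + v_{3} = v_{8} + v_{9}  →  sig = (2; 1,1)
  {1,4}:  v_{1} + v_{4} = v_{7} + v_{10}  →  sig = (2; 1,1)
  {0,11}:  v_{0} + v_{11} = v_{1} + v_{6} + v_{8}  →  sig = (2; 1,1,1)
  {4,11}:  v_{4} + v_{11} = v_{1} + v_{2} + v_{6} + v_{7}  →  sig = (2; 1,1,1,1)
  {5,11}:  v_{5} + v_{11} = 2·v_{1} + v_{2} + v_{6} + v_{8}  →  sig = (2; 1,1,1,2)
  {9,11}:  v_{9} + v_{11} = v_{1} + v_{2} + 2·v_{7} + v_{8}  →  sig = (2; 1,1,1,2)
  {10,11}:  v_{10} + v_{11} = 2·v_{1} + v_{2} + v_{6}  →  sig = (2; 1,1,2)
  {3,11}:  v_{3} + v_{11} = v_{2} + 2·v_{7} + 2·v_{8}  →  sig = (2; 1,2,2)
  {0,2,7}:  v_{0} + v_{2} + v_{7} = 0  →  sig = (3; —)
  {3,6,10}:  v_{3} + v_{6} + v_{10} = 0  →  sig = (3; —)
  {0,1,2}:  v_{0} + v_{1} + v_{2} = v_{5}  →  sig = (3; 1)
  {3,5,6}:  v_{3} + v_{5} + v_{6} = v_{8}  →  sig = (3; 1)
  {3,7,10}:  v_{3} + v_{7} + v_{10} = v_{9}  →  sig = (3; 1)
  {0,2,9}:  v_{0} + v_{2} + v_{9} = v_{3} + v_{10}  →  sig = (3; 1,1)
  {1,2,6,7,8}:  v_{1} + v_{2} + v_{6} + v_{7} + v_{8} = v_{11}  →  sig = (5; 1)

Signatures (|P|; sorted positive RHS coefficients), sorted:
    (2; —)
    (2; 1)
    (2; 1)
    (2; 1)
    (2; 1)
    (2; 1,1)
    (2; 1,1)
    (2; 1,1,1)
    (2; 1,1,1,1)
    (2; 1,1,1,2)
    (2; 1,1,1,2)
    (2; 1,1,2)
    (2; 1,2,2)
    (3; —)
    (3; —)
    (3; 1)
    (3; 1)
    (3; 1)
    (3; 1,1)
    (5; 1)


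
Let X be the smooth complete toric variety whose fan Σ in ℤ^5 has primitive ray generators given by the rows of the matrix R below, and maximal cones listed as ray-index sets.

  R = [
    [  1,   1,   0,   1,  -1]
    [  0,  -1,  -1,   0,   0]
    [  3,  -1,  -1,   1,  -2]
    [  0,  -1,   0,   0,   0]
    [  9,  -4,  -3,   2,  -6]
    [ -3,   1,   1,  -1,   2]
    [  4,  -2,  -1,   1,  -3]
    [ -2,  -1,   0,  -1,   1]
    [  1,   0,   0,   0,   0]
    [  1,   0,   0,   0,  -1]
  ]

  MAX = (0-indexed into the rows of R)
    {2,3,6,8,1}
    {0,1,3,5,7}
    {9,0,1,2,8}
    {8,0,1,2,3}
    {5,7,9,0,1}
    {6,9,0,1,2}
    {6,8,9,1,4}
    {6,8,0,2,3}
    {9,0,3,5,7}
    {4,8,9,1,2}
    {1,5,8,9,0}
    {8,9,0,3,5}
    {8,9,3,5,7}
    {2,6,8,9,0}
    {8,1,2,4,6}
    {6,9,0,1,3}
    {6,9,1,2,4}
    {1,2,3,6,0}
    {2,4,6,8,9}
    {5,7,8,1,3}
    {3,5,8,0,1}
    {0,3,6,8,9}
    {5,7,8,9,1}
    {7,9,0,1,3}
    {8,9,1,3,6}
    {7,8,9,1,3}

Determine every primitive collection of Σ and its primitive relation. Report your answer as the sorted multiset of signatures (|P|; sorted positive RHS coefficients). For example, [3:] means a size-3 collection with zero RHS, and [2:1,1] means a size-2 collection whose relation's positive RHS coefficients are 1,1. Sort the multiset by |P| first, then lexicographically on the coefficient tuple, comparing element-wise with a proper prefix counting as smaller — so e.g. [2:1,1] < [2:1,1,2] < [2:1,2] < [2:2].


Primitive collections (14):

  P = {2,5}:  v_{2} + v_{5} = 0  ⟹  sig = [2:]
  P = {5,6}:  v_{5} + v_{6} = v_{3} + v_{9}  ⟹  sig = [2:1,1]
  P = {2,7}:  v_{2} + v_{7} = v_{1} + v_{3} + v_{9}  ⟹  sig = [2:1,1,1]
  P = {4,5}:  v_{4} + v_{5} = v_{1} + v_{6} + v_{8} + v_{9}  ⟹  sig = [2:1,1,1,1]
  P = {4,7}:  v_{4} + v_{7} = 2·v_{1} + v_{3} + v_{6} + v_{8} + 2·v_{9}  ⟹  sig = [2:1,1,1,2,2]
  P = {3,4}:  v_{3} + v_{4} = v_{1} + 2·v_{6} + v_{8}  ⟹  sig = [2:1,1,2]
  P = {6,7}:  v_{6} + v_{7} = v_{1} + 2·v_{3} + 2·v_{9}  ⟹  sig = [2:1,2,2]
  P = {0,4}:  v_{0} + v_{4} = 3·v_{2} + v_{9}  ⟹  sig = [2:1,3]
  P = {0,7,8}:  v_{0} + v_{7} + v_{8} = 0  ⟹  sig = [3:]
  P = {2,3,9}:  v_{2} + v_{3} + v_{9} = v_{6}  ⟹  sig = [3:1]
  P = {1,3,5,9}:  v_{1} + v_{3} + v_{5} + v_{9} = v_{7}  ⟹  sig = [4:1]
  P = {0,1,6,8}:  v_{0} + v_{1} + v_{6} + v_{8} = 2·v_{2}  ⟹  sig = [4:2]
  P = {0,1,3,8,9}:  v_{0} + v_{1} + v_{3} + v_{8} + v_{9} = v_{2}  ⟹  sig = [5:1]
  P = {1,2,6,8,9}:  v_{1} + v_{2} + v_{6} + v_{8} + v_{9} = v_{4}  ⟹  sig = [5:1]

Hence PRS(X_Σ) =
    [2:]
    [2:1,1]
    [2:1,1,1]
    [2:1,1,1,1]
    [2:1,1,1,2,2]
    [2:1,1,2]
    [2:1,2,2]
    [2:1,3]
    [3:]
    [3:1]
    [4:1]
    [4:2]
    [5:1]
    [5:1]


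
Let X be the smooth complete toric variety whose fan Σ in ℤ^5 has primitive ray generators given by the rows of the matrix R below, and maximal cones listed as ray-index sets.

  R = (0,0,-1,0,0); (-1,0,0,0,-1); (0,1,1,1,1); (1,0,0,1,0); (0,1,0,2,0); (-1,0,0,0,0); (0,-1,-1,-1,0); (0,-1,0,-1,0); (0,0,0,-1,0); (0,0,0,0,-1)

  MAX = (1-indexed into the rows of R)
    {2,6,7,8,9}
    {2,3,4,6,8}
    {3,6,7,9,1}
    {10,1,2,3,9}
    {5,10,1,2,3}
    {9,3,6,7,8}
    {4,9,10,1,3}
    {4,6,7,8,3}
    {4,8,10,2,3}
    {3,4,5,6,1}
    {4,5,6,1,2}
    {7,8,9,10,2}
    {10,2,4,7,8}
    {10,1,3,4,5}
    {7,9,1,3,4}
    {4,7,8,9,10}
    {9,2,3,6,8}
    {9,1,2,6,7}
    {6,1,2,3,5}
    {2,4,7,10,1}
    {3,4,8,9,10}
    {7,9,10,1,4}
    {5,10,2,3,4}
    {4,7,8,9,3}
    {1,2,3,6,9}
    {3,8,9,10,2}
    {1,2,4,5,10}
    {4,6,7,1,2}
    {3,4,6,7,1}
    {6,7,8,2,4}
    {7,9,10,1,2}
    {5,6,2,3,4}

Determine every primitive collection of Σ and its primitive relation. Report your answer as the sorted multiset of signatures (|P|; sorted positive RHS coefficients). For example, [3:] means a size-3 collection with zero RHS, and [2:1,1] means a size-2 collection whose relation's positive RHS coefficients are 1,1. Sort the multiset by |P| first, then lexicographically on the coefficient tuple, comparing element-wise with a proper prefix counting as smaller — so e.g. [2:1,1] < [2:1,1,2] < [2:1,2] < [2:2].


Primitive collections (10):

  • {1,8}:  v_{1} + v_{8} = v_{7} ; sig = [2:1]
  • {6,10}:  v_{6} + v_{10} = v_{2} ; sig = [2:1]
  • {5,8}:  v_{5} + v_{8} = v_{4} + v_{6} ; sig = [2:1,1]
  • {5,7}:  v_{5} + v_{7} = v_{1} + v_{4} + v_{6} ; sig = [2:1,1,1]
  • {5,9}:  v_{5} + v_{9} = v_{1} + v_{3} + v_{10} ; sig = [2:1,1,1]
  • {3,7,10}:  v_{3} + v_{7} + v_{10} = 0 ; sig = [3:]
  • {4,6,9}:  v_{4} + v_{6} + v_{9} = 0 ; sig = [3:]
  • {2,3,7}:  v_{2} + v_{3} + v_{7} = v_{6} ; sig = [3:1]
  • {2,4,9}:  v_{2} + v_{4} + v_{9} = v_{10} ; sig = [3:1]
  • {1,2,3,4}:  v_{1} + v_{2} + v_{3} + v_{4} = v_{5} ; sig = [4:1]

so the primitive-relation signature multiset is
    [2:1]
    [2:1]
    [2:1,1]
    [2:1,1,1]
    [2:1,1,1]
    [3:]
    [3:]
    [3:1]
    [3:1]
    [4:1]


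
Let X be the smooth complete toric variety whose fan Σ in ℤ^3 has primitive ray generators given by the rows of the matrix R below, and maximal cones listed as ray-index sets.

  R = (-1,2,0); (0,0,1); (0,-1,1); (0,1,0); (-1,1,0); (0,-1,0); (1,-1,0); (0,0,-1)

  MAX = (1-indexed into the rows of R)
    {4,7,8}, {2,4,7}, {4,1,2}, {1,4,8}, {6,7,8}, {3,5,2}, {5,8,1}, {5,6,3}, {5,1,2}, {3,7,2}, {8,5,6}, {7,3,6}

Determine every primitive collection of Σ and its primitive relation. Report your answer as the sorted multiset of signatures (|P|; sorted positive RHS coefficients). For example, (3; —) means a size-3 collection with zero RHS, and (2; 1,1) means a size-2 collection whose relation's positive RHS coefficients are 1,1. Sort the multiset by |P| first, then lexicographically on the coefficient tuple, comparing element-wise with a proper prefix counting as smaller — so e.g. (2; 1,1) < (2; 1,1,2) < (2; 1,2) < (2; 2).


Σ has 10 primitive collections:

  P = {2,8}:  v_{2} + v_{8} = 0  →  sig = (2; —)
  P = {4,6}:  v_{4} + v_{6} = 0  →  sig = (2; —)
  P = {5,7}:  v_{5} + v_{7} = 0  →  sig = (2; —)
  P = {1,6}:  v_{1} + v_{6} = v_{5}  →  sig = (2; 1)
  P = {1,7}:  v_{1} + v_{7} = v_{4}  →  sig = (2; 1)
  P = {2,6}:  v_{2} + v_{6} = v_{3}  →  sig = (2; 1)
  P = {3,4}:  v_{3} + v_{4} = v_{2}  →  sig = (2; 1)
  P = {3,8}:  v_{3} + v_{8} = v_{6}  →  sig = (2; 1)
  P = {4,5}:  v_{4} + v_{5} = v_{1}  →  sig = (2; 1)
  P = {1,3}:  v_{1} + v_{3} = v_{2} + v_{5}  →  sig = (2; 1,1)

Sorted signature multiset PRS(X):
    |P|=2: 10 collections, coeffs (), (), (), (1), (1), (1), (1), (1), (1), (1,1)


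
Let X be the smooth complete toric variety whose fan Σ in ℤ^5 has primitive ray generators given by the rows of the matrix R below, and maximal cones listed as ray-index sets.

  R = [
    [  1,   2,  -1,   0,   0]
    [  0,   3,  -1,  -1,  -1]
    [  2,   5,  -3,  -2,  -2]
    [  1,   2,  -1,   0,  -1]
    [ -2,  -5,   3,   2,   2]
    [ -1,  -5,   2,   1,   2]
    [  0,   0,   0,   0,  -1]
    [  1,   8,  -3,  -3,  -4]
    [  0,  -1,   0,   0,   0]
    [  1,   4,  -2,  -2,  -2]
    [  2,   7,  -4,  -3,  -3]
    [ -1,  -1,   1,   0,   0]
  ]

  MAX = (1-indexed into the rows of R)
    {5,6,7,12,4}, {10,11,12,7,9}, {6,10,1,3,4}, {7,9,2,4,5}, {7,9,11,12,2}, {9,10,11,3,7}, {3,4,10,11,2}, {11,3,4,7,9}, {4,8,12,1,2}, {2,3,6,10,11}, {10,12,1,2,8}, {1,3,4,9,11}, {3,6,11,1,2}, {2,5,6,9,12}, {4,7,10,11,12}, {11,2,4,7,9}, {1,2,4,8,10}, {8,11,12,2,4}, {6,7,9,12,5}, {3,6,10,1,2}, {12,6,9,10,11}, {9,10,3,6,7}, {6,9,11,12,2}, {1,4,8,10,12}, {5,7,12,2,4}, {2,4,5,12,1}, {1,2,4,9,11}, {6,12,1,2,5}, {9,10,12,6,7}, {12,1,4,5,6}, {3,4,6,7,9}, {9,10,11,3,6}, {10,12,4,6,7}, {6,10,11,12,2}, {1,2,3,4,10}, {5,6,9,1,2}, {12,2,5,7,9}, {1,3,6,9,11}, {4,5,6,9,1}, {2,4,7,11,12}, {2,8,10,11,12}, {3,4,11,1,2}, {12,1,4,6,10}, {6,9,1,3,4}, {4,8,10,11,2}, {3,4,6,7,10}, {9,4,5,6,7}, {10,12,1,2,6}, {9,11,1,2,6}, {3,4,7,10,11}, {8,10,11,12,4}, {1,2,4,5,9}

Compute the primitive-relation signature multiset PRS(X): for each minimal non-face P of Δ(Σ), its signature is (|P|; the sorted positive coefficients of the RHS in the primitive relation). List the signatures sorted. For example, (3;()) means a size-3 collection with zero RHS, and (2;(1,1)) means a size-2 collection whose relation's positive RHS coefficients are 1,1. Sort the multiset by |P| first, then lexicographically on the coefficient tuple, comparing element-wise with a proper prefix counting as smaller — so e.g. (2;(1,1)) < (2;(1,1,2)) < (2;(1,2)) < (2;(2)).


Σ has 26 primitive collections:

  • {3,5}:  v_{3} + v_{5} = 0  ⇒ sig = (2;())
  • {1,7}:  v_{1} + v_{7} = v_{4}  ⇒ sig = (2;(1))
  • {3,12}:  v_{3} + v_{12} = v_{10}  ⇒ sig = (2;(1))
  • {5,10}:  v_{5} + v_{10} = v_{12}  ⇒ sig = (2;(1))
  • {5,11}:  v_{5} + v_{11} = v_{2} + v_{9}  ⇒ sig = (2;(1,1))
  • {6,8}:  v_{6} + v_{8} = v_{10} + v_{12}  ⇒ sig = (2;(1,1))
  • {3,8}:  v_{3} + v_{8} = v_{2} + v_{4} + 2·v_{10}  ⇒ sig = (2;(1,1,2))
  • {5,8}:  v_{5} + v_{8} = v_{2} + v_{4} + 2·v_{12}  ⇒ sig = (2;(1,1,2))
  • {8,9}:  v_{8} + v_{9} = v_{4} + v_{11} + 2·v_{12}  ⇒ sig = (2;(1,1,2))
  • {7,8}:  v_{7} + v_{8} = 2·v_{4} + v_{11} + 3·v_{12}  ⇒ sig = (2;(1,2,3))
  • {1,9,12}:  v_{1} + v_{9} + v_{12} = 0  ⇒ sig = (3;())
  • {2,4,6}:  v_{2} + v_{4} + v_{6} = 0  ⇒ sig = (3;())
  • {1,9,10}:  v_{1} + v_{9} + v_{10} = v_{3}  ⇒ sig = (3;(1))
  • {2,3,9}:  v_{2} + v_{3} + v_{9} = v_{11}  ⇒ sig = (3;(1))
  • {4,9,12}:  v_{4} + v_{9} + v_{12} = v_{7}  ⇒ sig = (3;(1))
  • {1,11,12}:  v_{1} + v_{11} + v_{12} = v_{2} + v_{3}  ⇒ sig = (3;(1,1))
  • {2,6,7}:  v_{2} + v_{6} + v_{7} = v_{9} + v_{12}  ⇒ sig = (3;(1,1))
  • {2,9,10}:  v_{2} + v_{9} + v_{10} = v_{11} + v_{12}  ⇒ sig = (3;(1,1))
  • {4,6,11}:  v_{4} + v_{6} + v_{11} = v_{3} + v_{9}  ⇒ sig = (3;(1,1))
  • {4,9,10}:  v_{4} + v_{9} + v_{10} = v_{3} + v_{7}  ⇒ sig = (3;(1,1))
  • {2,3,7}:  v_{2} + v_{3} + v_{7} = v_{4} + v_{11} + v_{12}  ⇒ sig = (3;(1,1,1))
  • {1,8,11}:  v_{1} + v_{8} + v_{11} = 2·v_{2} + v_{3} + v_{4} + v_{10}  ⇒ sig = (3;(1,1,1,2))
  • {2,7,10}:  v_{2} + v_{7} + v_{10} = v_{4} + v_{11} + 2·v_{12}  ⇒ sig = (3;(1,1,2))
  • {1,10,11}:  v_{1} + v_{10} + v_{11} = v_{2} + 2·v_{3}  ⇒ sig = (3;(1,2))
  • {6,7,11}:  v_{6} + v_{7} + v_{11} = 2·v_{9} + v_{10}  ⇒ sig = (3;(1,2))
  • {2,4,10,12}:  v_{2} + v_{4} + v_{10} + v_{12} = v_{8}  ⇒ sig = (4;(1))

so the primitive-relation signature multiset is
    (2;())
    (2;(1))
    (2;(1))
    (2;(1))
    (2;(1,1))
    (2;(1,1))
    (2;(1,1,2))
    (2;(1,1,2))
    (2;(1,1,2))
    (2;(1,2,3))
    (3;())
    (3;())
    (3;(1))
    (3;(1))
    (3;(1))
    (3;(1,1))
    (3;(1,1))
    (3;(1,1))
    (3;(1,1))
    (3;(1,1))
    (3;(1,1,1))
    (3;(1,1,1,2))
    (3;(1,1,2))
    (3;(1,2))
    (3;(1,2))
    (4;(1))


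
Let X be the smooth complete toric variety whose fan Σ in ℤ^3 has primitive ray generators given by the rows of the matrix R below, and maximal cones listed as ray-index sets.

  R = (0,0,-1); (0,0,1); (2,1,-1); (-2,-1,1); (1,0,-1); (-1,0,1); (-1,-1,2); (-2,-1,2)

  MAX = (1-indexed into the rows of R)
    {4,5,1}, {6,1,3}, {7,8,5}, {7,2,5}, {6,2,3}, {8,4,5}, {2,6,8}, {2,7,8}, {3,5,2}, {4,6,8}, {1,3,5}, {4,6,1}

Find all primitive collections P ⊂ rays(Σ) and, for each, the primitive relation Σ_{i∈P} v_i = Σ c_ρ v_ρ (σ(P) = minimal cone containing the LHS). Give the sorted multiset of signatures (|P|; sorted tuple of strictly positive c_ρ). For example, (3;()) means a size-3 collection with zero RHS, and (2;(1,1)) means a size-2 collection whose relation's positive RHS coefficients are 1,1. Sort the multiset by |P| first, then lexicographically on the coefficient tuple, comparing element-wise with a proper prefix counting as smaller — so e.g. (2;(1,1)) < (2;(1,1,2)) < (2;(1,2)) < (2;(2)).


The 11 primitive collections of Σ (r=8, n=3):

  {1,2}:  v_{1} + v_{2} = 0 — sig = (2;())
  {3,4}:  v_{3} + v_{4} = 0 — sig = (2;())
  {5,6}:  v_{5} + v_{6} = 0 — sig = (2;())
  {1,8}:  v_{1} + v_{8} = v_{4} — sig = (2;(1))
  {2,4}:  v_{2} + v_{4} = v_{8} — sig = (2;(1))
  {3,8}:  v_{3} + v_{8} = v_{2} — sig = (2;(1))
  {1,7}:  v_{1} + v_{7} = v_{5} + v_{8} — sig = (2;(1,1))
  {6,7}:  v_{6} + v_{7} = v_{2} + v_{8} — sig = (2;(1,1))
  {3,7}:  v_{3} + v_{7} = 2·v_{2} + v_{5} — sig = (2;(1,2))
  {4,7}:  v_{4} + v_{7} = v_{5} + 2·v_{8} — sig = (2;(1,2))
  {2,5,8}:  v_{2} + v_{5} + v_{8} = v_{7} — sig = (3;(1))

so the primitive-relation signature multiset is
    |P|=2: 10 collections, coeffs (), (), (), (1), (1), (1), (1,1), (1,1), (1,2), (1,2)
    |P|=3: 1 collection, coeffs (1)
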